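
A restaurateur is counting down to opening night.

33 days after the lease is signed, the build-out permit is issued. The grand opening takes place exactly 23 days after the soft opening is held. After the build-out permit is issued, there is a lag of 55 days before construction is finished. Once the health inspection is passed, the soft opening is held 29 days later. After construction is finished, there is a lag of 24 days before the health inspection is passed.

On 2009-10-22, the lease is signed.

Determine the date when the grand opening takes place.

2010-04-04

The lease is signed: Oct 22, 2009.
The build-out permit is issued: Oct 22, 2009 + 33 days = Nov 24, 2009.
Construction is finished: Nov 24, 2009 + 55 days = Jan 18, 2010.
The health inspection is passed: Jan 18, 2010 + 24 days = Feb 11, 2010.
The soft opening is held: Feb 11, 2010 + 29 days = Mar 12, 2010.
The grand opening takes place: Mar 12, 2010 + 23 days = Apr 4, 2010.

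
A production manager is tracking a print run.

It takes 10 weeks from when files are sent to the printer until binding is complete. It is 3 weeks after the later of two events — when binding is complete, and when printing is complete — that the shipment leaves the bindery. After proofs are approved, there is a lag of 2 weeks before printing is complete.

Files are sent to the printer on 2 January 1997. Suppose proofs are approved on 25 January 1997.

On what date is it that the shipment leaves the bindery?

3 April 1997

Files are sent to the printer: Jan 2, 1997.
Binding is complete: Jan 2, 1997 + 10 weeks = Mar 13, 1997.
Proofs are approved: Jan 25, 1997.
Printing is complete: Jan 25, 1997 + 2 weeks = Feb 8, 1997.
Both prerequisites met — binding is complete (Mar 13, 1997), printing is complete (Feb 8, 1997); the later is Mar 13, 1997.
The shipment leaves the bindery: Mar 13, 1997 + 3 weeks = Apr 3, 1997.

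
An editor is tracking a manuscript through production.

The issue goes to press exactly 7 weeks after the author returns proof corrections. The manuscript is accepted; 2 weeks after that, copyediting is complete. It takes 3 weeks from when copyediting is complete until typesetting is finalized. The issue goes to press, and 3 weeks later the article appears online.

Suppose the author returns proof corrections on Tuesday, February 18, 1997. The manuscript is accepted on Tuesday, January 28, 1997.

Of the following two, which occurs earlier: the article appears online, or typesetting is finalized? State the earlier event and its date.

Typesetting is finalized — Tuesday, March 4, 1997

The author returns proof corrections: Feb 18, 1997.
The issue goes to press: Feb 18, 1997 + 7 weeks = Apr 8, 1997.
The article appears online: Apr 8, 1997 + 3 weeks = Apr 29, 1997.
The manuscript is accepted: Jan 28, 1997.
Copyediting is complete: Jan 28, 1997 + 2 weeks = Feb 11, 1997.
Typesetting is finalized: Feb 11, 1997 + 3 weeks = Mar 4, 1997.
Comparing: the article appears online on Apr 29, 1997 vs typesetting is finalized on Mar 4, 1997. Earlier: typesetting is finalized.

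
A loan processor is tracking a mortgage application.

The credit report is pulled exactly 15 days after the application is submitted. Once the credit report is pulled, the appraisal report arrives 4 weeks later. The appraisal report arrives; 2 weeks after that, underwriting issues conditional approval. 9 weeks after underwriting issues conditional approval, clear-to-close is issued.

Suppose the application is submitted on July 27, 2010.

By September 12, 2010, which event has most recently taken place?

The application is submitted: Jul 27, 2010.
The credit report is pulled: Jul 27, 2010 + 15 days = Aug 11, 2010.
The appraisal report arrives: Aug 11, 2010 + 4 weeks = Sep 8, 2010.
Underwriting issues conditional approval: Sep 8, 2010 + 2 weeks = Sep 22, 2010.
Clear-to-close is issued: Sep 22, 2010 + 9 weeks = Nov 24, 2010.
Sep 12, 2010 falls between when the appraisal report arrives (Sep 8, 2010) and when underwriting issues conditional approval (Sep 22, 2010).

The appraisal report arrives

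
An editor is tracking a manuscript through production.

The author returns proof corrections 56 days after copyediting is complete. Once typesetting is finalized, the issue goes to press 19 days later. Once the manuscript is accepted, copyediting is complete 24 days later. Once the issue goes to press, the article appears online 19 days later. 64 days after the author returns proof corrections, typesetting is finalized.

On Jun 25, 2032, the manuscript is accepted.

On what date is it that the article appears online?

The manuscript is accepted: Jun 25, 2032.
Copyediting is complete: Jun 25, 2032 + 24 days = Jul 19, 2032.
The author returns proof corrections: Jul 19, 2032 + 56 days = Sep 13, 2032.
Typesetting is finalized: Sep 13, 2032 + 64 days = Nov 16, 2032.
The issue goes to press: Nov 16, 2032 + 19 days = Dec 5, 2032.
The article appears online: Dec 5, 2032 + 19 days = Dec 24, 2032.

Dec 24, 2032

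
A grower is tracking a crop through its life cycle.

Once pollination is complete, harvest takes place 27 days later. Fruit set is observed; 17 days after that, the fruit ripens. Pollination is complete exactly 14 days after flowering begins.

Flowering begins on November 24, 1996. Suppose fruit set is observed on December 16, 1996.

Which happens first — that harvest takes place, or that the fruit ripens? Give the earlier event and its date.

The fruit ripens — January 2, 1997

Flowering begins: Nov 24, 1996.
Pollination is complete: Nov 24, 1996 + 14 days = Dec 8, 1996.
Harvest takes place: Dec 8, 1996 + 27 days = Jan 4, 1997.
Fruit set is observed: Dec 16, 1996.
The fruit ripens: Dec 16, 1996 + 17 days = Jan 2, 1997.
Comparing: harvest takes place on Jan 4, 1997 vs the fruit ripens on Jan 2, 1997. Earlier: the fruit ripens.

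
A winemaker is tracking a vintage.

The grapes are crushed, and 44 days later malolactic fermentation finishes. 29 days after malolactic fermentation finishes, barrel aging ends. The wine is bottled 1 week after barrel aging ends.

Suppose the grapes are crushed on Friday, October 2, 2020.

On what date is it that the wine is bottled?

Monday, December 21, 2020

The grapes are crushed: Oct 2, 2020.
Malolactic fermentation finishes: Oct 2, 2020 + 44 days = Nov 15, 2020.
Barrel aging ends: Nov 15, 2020 + 29 days = Dec 14, 2020.
The wine is bottled: Dec 14, 2020 + 1 week = Dec 21, 2020.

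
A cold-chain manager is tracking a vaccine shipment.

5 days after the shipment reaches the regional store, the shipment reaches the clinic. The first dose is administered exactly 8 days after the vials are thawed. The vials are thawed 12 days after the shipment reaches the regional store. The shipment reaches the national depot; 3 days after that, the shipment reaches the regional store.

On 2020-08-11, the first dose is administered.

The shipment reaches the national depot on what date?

2020-07-19

The first dose is administered: Aug 11, 2020.
The vials are thawed: Aug 11, 2020 − 8 days = Aug 3, 2020.
The shipment reaches the regional store: Aug 3, 2020 − 12 days = Jul 22, 2020.
The shipment reaches the national depot: Jul 22, 2020 − 3 days = Jul 19, 2020.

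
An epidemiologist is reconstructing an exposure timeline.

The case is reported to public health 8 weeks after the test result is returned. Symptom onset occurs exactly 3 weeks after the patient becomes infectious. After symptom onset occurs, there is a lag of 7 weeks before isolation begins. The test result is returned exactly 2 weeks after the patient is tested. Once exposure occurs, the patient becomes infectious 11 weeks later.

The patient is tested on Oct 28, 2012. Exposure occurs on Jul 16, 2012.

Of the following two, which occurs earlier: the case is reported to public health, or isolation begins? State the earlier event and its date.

Isolation begins — Dec 10, 2012

The patient is tested: Oct 28, 2012.
The test result is returned: Oct 28, 2012 + 2 weeks = Nov 11, 2012.
The case is reported to public health: Nov 11, 2012 + 8 weeks = Jan 6, 2013.
Exposure occurs: Jul 16, 2012.
The patient becomes infectious: Jul 16, 2012 + 11 weeks = Oct 1, 2012.
Symptom onset occurs: Oct 1, 2012 + 3 weeks = Oct 22, 2012.
Isolation begins: Oct 22, 2012 + 7 weeks = Dec 10, 2012.
Comparing: the case is reported to public health on Jan 6, 2013 vs isolation begins on Dec 10, 2012. Earlier: isolation begins.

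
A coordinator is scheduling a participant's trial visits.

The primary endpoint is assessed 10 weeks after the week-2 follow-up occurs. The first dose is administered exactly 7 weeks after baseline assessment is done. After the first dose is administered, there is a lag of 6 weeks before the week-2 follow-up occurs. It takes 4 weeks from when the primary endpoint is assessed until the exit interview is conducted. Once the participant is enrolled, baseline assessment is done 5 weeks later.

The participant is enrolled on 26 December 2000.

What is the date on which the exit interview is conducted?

The participant is enrolled: Dec 26, 2000.
Baseline assessment is done: Dec 26, 2000 + 5 weeks = Jan 30, 2001.
The first dose is administered: Jan 30, 2001 + 7 weeks = Mar 20, 2001.
The week-2 follow-up occurs: Mar 20, 2001 + 6 weeks = May 1, 2001.
The primary endpoint is assessed: May 1, 2001 + 10 weeks = Jul 10, 2001.
The exit interview is conducted: Jul 10, 2001 + 4 weeks = Aug 7, 2001.

7 August 2001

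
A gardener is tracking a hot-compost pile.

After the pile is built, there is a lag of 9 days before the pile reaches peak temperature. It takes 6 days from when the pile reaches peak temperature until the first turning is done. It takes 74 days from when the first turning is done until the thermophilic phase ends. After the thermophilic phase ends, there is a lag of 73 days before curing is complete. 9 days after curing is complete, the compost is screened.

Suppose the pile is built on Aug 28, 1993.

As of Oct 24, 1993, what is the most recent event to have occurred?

The first turning is done

The pile is built: Aug 28, 1993.
The pile reaches peak temperature: Aug 28, 1993 + 9 days = Sep 6, 1993.
The first turning is done: Sep 6, 1993 + 6 days = Sep 12, 1993.
The thermophilic phase ends: Sep 12, 1993 + 74 days = Nov 25, 1993.
Curing is complete: Nov 25, 1993 + 73 days = Feb 6, 1994.
The compost is screened: Feb 6, 1994 + 9 days = Feb 15, 1994.
Oct 24, 1993 falls between when the first turning is done (Sep 12, 1993) and when the thermophilic phase ends (Nov 25, 1993).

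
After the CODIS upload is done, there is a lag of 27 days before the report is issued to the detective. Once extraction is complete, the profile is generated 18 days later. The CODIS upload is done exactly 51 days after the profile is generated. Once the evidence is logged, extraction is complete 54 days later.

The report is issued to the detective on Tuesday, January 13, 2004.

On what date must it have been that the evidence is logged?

The report is issued to the detective: Jan 13, 2004.
The CODIS upload is done: Jan 13, 2004 − 27 days = Dec 17, 2003.
The profile is generated: Dec 17, 2003 − 51 days = Oct 27, 2003.
Extraction is complete: Oct 27, 2003 − 18 days = Oct 9, 2003.
The evidence is logged: Oct 9, 2003 − 54 days = Aug 16, 2003.

Saturday, August 16, 2003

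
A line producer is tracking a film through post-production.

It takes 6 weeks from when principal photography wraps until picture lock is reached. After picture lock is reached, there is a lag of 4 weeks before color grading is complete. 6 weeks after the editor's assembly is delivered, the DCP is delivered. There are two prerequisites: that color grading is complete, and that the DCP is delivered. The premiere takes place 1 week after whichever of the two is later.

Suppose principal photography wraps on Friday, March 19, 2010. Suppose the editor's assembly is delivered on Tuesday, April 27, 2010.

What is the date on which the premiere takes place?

Principal photography wraps: Mar 19, 2010.
Picture lock is reached: Mar 19, 2010 + 6 weeks = Apr 30, 2010.
Color grading is complete: Apr 30, 2010 + 4 weeks = May 28, 2010.
The editor's assembly is delivered: Apr 27, 2010.
The DCP is delivered: Apr 27, 2010 + 6 weeks = Jun 8, 2010.
Both prerequisites met — color grading is complete (May 28, 2010), the DCP is delivered (Jun 8, 2010); the later is Jun 8, 2010.
The premiere takes place: Jun 8, 2010 + 1 week = Jun 15, 2010.

Tuesday, June 15, 2010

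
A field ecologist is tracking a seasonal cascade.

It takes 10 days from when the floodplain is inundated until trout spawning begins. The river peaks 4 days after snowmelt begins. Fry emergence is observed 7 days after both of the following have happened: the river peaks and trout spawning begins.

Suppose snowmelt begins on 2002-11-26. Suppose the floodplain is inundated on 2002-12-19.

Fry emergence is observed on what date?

Snowmelt begins: Nov 26, 2002.
The river peaks: Nov 26, 2002 + 4 days = Nov 30, 2002.
The floodplain is inundated: Dec 19, 2002.
Trout spawning begins: Dec 19, 2002 + 10 days = Dec 29, 2002.
Both prerequisites met — the river peaks (Nov 30, 2002), trout spawning begins (Dec 29, 2002); the later is Dec 29, 2002.
Fry emergence is observed: Dec 29, 2002 + 7 days = Jan 5, 2003.

2003-01-05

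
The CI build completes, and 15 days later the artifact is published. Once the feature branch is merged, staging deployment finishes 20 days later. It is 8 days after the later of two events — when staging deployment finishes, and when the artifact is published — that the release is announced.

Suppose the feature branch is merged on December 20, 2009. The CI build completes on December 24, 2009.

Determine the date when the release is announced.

January 17, 2010

The feature branch is merged: Dec 20, 2009.
Staging deployment finishes: Dec 20, 2009 + 20 days = Jan 9, 2010.
The CI build completes: Dec 24, 2009.
The artifact is published: Dec 24, 2009 + 15 days = Jan 8, 2010.
Both prerequisites met — staging deployment finishes (Jan 9, 2010), the artifact is published (Jan 8, 2010); the later is Jan 9, 2010.
The release is announced: Jan 9, 2010 + 8 days = Jan 17, 2010.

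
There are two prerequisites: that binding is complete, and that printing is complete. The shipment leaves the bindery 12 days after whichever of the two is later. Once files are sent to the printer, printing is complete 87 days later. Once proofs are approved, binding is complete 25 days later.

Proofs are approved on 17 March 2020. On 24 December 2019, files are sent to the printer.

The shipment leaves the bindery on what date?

Proofs are approved: Mar 17, 2020.
Binding is complete: Mar 17, 2020 + 25 days = Apr 11, 2020.
Files are sent to the printer: Dec 24, 2019.
Printing is complete: Dec 24, 2019 + 87 days = Mar 20, 2020.
Both prerequisites met — binding is complete (Apr 11, 2020), printing is complete (Mar 20, 2020); the later is Apr 11, 2020.
The shipment leaves the bindery: Apr 11, 2020 + 12 days = Apr 23, 2020.

23 April 2020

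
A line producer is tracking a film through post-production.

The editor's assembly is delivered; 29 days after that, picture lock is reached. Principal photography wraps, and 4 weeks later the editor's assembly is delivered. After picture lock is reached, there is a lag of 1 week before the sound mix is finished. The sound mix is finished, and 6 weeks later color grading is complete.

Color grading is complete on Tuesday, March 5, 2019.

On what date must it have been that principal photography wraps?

Color grading is complete: Mar 5, 2019.
The sound mix is finished: Mar 5, 2019 − 6 weeks = Jan 22, 2019.
Picture lock is reached: Jan 22, 2019 − 1 week = Jan 15, 2019.
The editor's assembly is delivered: Jan 15, 2019 − 29 days = Dec 17, 2018.
Principal photography wraps: Dec 17, 2018 − 4 weeks = Nov 19, 2018.

Monday, November 19, 2018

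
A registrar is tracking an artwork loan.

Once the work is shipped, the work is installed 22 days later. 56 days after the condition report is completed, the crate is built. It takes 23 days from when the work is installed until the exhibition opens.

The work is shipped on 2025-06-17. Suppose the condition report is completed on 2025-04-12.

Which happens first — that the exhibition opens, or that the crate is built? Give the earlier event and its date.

The work is shipped: Jun 17, 2025.
The work is installed: Jun 17, 2025 + 22 days = Jul 9, 2025.
The exhibition opens: Jul 9, 2025 + 23 days = Aug 1, 2025.
The condition report is completed: Apr 12, 2025.
The crate is built: Apr 12, 2025 + 56 days = Jun 7, 2025.
Comparing: the exhibition opens on Aug 1, 2025 vs the crate is built on Jun 7, 2025. Earlier: the crate is built.

The crate is built — 2025-06-07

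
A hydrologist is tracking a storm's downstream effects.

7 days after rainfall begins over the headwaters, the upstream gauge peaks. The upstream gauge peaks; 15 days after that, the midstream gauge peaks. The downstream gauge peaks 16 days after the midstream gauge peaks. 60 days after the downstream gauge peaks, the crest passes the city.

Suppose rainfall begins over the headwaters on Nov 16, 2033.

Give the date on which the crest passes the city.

Rainfall begins over the headwaters: Nov 16, 2033.
The upstream gauge peaks: Nov 16, 2033 + 7 days = Nov 23, 2033.
The midstream gauge peaks: Nov 23, 2033 + 15 days = Dec 8, 2033.
The downstream gauge peaks: Dec 8, 2033 + 16 days = Dec 24, 2033.
The crest passes the city: Dec 24, 2033 + 60 days = Feb 22, 2034.

Feb 22, 2034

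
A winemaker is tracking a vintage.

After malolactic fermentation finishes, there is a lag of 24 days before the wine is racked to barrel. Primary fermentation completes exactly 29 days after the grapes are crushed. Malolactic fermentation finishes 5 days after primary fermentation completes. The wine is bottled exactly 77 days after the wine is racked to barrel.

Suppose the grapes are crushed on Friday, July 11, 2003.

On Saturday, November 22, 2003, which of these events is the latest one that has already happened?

The wine is racked to barrel

The grapes are crushed: Jul 11, 2003.
Primary fermentation completes: Jul 11, 2003 + 29 days = Aug 9, 2003.
Malolactic fermentation finishes: Aug 9, 2003 + 5 days = Aug 14, 2003.
The wine is racked to barrel: Aug 14, 2003 + 24 days = Sep 7, 2003.
The wine is bottled: Sep 7, 2003 + 77 days = Nov 23, 2003.
Nov 22, 2003 falls between when the wine is racked to barrel (Sep 7, 2003) and when the wine is bottled (Nov 23, 2003).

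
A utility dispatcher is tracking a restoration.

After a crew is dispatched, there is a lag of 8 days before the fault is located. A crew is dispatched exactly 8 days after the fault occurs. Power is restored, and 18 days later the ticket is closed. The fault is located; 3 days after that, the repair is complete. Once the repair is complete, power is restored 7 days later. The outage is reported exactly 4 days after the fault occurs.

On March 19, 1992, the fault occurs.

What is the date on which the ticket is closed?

The fault occurs: Mar 19, 1992.
A crew is dispatched: Mar 19, 1992 + 8 days = Mar 27, 1992.
The fault is located: Mar 27, 1992 + 8 days = Apr 4, 1992.
The repair is complete: Apr 4, 1992 + 3 days = Apr 7, 1992.
Power is restored: Apr 7, 1992 + 7 days = Apr 14, 1992.
The ticket is closed: Apr 14, 1992 + 18 days = May 2, 1992.

May 2, 1992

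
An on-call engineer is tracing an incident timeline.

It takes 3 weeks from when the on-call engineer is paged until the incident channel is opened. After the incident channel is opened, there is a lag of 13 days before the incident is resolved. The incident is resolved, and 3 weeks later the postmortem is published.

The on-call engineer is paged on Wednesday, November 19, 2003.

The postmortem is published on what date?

The on-call engineer is paged: Nov 19, 2003.
The incident channel is opened: Nov 19, 2003 + 3 weeks = Dec 10, 2003.
The incident is resolved: Dec 10, 2003 + 13 days = Dec 23, 2003.
The postmortem is published: Dec 23, 2003 + 3 weeks = Jan 13, 2004.

Tuesday, January 13, 2004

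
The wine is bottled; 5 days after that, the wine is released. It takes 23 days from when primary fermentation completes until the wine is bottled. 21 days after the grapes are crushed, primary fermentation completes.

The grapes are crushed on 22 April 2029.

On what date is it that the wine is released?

10 June 2029

The grapes are crushed: Apr 22, 2029.
Primary fermentation completes: Apr 22, 2029 + 21 days = May 13, 2029.
The wine is bottled: May 13, 2029 + 23 days = Jun 5, 2029.
The wine is released: Jun 5, 2029 + 5 days = Jun 10, 2029.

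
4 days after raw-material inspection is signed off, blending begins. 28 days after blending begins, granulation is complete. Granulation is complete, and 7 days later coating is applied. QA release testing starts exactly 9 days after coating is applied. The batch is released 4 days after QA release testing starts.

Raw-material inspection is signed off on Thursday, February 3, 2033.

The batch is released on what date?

Sunday, March 27, 2033

Raw-material inspection is signed off: Feb 3, 2033.
Blending begins: Feb 3, 2033 + 4 days = Feb 7, 2033.
Granulation is complete: Feb 7, 2033 + 28 days = Mar 7, 2033.
Coating is applied: Mar 7, 2033 + 7 days = Mar 14, 2033.
QA release testing starts: Mar 14, 2033 + 9 days = Mar 23, 2033.
The batch is released: Mar 23, 2033 + 4 days = Mar 27, 2033.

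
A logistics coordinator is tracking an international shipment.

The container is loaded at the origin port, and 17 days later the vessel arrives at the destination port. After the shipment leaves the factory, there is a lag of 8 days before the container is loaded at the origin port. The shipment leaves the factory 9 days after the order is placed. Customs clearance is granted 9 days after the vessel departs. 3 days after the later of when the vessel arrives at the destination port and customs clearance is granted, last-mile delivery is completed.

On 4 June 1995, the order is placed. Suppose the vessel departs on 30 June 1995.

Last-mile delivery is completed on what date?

12 July 1995

The order is placed: Jun 4, 1995.
The shipment leaves the factory: Jun 4, 1995 + 9 days = Jun 13, 1995.
The container is loaded at the origin port: Jun 13, 1995 + 8 days = Jun 21, 1995.
The vessel arrives at the destination port: Jun 21, 1995 + 17 days = Jul 8, 1995.
The vessel departs: Jun 30, 1995.
Customs clearance is granted: Jun 30, 1995 + 9 days = Jul 9, 1995.
Both prerequisites met — the vessel arrives at the destination port (Jul 8, 1995), customs clearance is granted (Jul 9, 1995); the later is Jul 9, 1995.
Last-mile delivery is completed: Jul 9, 1995 + 3 days = Jul 12, 1995.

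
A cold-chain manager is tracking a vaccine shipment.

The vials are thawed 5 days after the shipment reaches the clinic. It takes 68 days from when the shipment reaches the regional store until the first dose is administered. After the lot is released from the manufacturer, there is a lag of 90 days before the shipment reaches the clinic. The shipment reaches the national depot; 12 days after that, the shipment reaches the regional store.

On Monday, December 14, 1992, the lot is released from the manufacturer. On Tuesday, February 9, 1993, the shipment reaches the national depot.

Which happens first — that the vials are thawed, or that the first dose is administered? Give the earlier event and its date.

The lot is released from the manufacturer: Dec 14, 1992.
The shipment reaches the clinic: Dec 14, 1992 + 90 days = Mar 14, 1993.
The vials are thawed: Mar 14, 1993 + 5 days = Mar 19, 1993.
The shipment reaches the national depot: Feb 9, 1993.
The shipment reaches the regional store: Feb 9, 1993 + 12 days = Feb 21, 1993.
The first dose is administered: Feb 21, 1993 + 68 days = Apr 30, 1993.
Comparing: the vials are thawed on Mar 19, 1993 vs the first dose is administered on Apr 30, 1993. Earlier: the vials are thawed.

The vials are thawed — Friday, March 19, 1993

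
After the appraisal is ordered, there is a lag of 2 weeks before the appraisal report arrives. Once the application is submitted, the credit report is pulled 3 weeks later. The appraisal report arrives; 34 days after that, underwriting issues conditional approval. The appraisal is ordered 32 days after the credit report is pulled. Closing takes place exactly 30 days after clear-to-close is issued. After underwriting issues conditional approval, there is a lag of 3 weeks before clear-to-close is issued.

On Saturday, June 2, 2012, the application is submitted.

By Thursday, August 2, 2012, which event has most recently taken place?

The appraisal is ordered

The application is submitted: Jun 2, 2012.
The credit report is pulled: Jun 2, 2012 + 3 weeks = Jun 23, 2012.
The appraisal is ordered: Jun 23, 2012 + 32 days = Jul 25, 2012.
The appraisal report arrives: Jul 25, 2012 + 2 weeks = Aug 8, 2012.
Underwriting issues conditional approval: Aug 8, 2012 + 34 days = Sep 11, 2012.
Clear-to-close is issued: Sep 11, 2012 + 3 weeks = Oct 2, 2012.
Closing takes place: Oct 2, 2012 + 30 days = Nov 1, 2012.
Aug 2, 2012 falls between when the appraisal is ordered (Jul 25, 2012) and when the appraisal report arrives (Aug 8, 2012).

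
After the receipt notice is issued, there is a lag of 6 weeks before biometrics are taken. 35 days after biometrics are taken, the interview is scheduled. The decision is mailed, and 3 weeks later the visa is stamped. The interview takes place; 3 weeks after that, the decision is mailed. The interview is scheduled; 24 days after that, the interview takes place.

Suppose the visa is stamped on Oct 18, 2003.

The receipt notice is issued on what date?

May 28, 2003

The visa is stamped: Oct 18, 2003.
The decision is mailed: Oct 18, 2003 − 3 weeks = Sep 27, 2003.
The interview takes place: Sep 27, 2003 − 3 weeks = Sep 6, 2003.
The interview is scheduled: Sep 6, 2003 − 24 days = Aug 13, 2003.
Biometrics are taken: Aug 13, 2003 − 35 days = Jul 9, 2003.
The receipt notice is issued: Jul 9, 2003 − 6 weeks = May 28, 2003.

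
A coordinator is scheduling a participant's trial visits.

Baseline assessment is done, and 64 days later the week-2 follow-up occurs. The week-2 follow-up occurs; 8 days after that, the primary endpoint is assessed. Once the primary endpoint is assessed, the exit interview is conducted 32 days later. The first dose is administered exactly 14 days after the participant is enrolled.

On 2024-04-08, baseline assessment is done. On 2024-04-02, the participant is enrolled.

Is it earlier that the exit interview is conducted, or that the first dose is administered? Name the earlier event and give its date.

The first dose is administered — 2024-04-16

Baseline assessment is done: Apr 8, 2024.
The week-2 follow-up occurs: Apr 8, 2024 + 64 days = Jun 11, 2024.
The primary endpoint is assessed: Jun 11, 2024 + 8 days = Jun 19, 2024.
The exit interview is conducted: Jun 19, 2024 + 32 days = Jul 21, 2024.
The participant is enrolled: Apr 2, 2024.
The first dose is administered: Apr 2, 2024 + 14 days = Apr 16, 2024.
Comparing: the exit interview is conducted on Jul 21, 2024 vs the first dose is administered on Apr 16, 2024. Earlier: the first dose is administered.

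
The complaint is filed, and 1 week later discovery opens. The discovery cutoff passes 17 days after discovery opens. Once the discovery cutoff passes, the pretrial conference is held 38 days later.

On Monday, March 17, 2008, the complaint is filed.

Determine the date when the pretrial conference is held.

The complaint is filed: Mar 17, 2008.
Discovery opens: Mar 17, 2008 + 1 week = Mar 24, 2008.
The discovery cutoff passes: Mar 24, 2008 + 17 days = Apr 10, 2008.
The pretrial conference is held: Apr 10, 2008 + 38 days = May 18, 2008.

Sunday, May 18, 2008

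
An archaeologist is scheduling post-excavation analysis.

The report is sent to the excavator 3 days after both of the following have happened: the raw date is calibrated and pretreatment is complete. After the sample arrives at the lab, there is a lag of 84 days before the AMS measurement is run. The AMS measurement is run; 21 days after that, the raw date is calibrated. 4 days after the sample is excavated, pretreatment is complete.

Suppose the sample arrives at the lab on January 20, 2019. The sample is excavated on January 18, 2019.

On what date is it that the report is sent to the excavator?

The sample arrives at the lab: Jan 20, 2019.
The AMS measurement is run: Jan 20, 2019 + 84 days = Apr 14, 2019.
The raw date is calibrated: Apr 14, 2019 + 21 days = May 5, 2019.
The sample is excavated: Jan 18, 2019.
Pretreatment is complete: Jan 18, 2019 + 4 days = Jan 22, 2019.
Both prerequisites met — the raw date is calibrated (May 5, 2019), pretreatment is complete (Jan 22, 2019); the later is May 5, 2019.
The report is sent to the excavator: May 5, 2019 + 3 days = May 8, 2019.

May 8, 2019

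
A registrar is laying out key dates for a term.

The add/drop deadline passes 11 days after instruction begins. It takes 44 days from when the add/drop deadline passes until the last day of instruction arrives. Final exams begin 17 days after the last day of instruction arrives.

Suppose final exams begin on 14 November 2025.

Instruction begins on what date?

Final exams begin: Nov 14, 2025.
The last day of instruction arrives: Nov 14, 2025 − 17 days = Oct 28, 2025.
The add/drop deadline passes: Oct 28, 2025 − 44 days = Sep 14, 2025.
Instruction begins: Sep 14, 2025 − 11 days = Sep 3, 2025.

3 September 2025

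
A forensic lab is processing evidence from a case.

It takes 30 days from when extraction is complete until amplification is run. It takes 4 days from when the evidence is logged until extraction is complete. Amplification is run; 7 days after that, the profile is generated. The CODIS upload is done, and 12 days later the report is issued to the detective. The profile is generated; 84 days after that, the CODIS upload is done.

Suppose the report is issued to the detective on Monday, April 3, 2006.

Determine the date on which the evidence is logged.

The report is issued to the detective: Apr 3, 2006.
The CODIS upload is done: Apr 3, 2006 − 12 days = Mar 22, 2006.
The profile is generated: Mar 22, 2006 − 84 days = Dec 28, 2005.
Amplification is run: Dec 28, 2005 − 7 days = Dec 21, 2005.
Extraction is complete: Dec 21, 2005 − 30 days = Nov 21, 2005.
The evidence is logged: Nov 21, 2005 − 4 days = Nov 17, 2005.

Thursday, November 17, 2005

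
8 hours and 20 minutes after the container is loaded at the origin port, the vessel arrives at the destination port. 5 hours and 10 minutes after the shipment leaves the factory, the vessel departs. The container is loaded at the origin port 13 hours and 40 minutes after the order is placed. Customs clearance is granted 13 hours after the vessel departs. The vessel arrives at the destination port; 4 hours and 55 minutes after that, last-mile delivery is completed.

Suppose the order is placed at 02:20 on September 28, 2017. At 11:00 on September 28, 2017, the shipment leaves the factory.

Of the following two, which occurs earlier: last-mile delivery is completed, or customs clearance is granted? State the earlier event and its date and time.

The order is placed: 02:20 Sep 28, 2017.
The container is loaded at the origin port: 02:20 Sep 28, 2017 + 13h40m = 16:00 Sep 28, 2017.
The vessel arrives at the destination port: 16:00 Sep 28, 2017 + 8h20m = 00:20 Sep 29, 2017.
Last-mile delivery is completed: 00:20 Sep 29, 2017 + 4h55m = 05:15 Sep 29, 2017.
The shipment leaves the factory: 11:00 Sep 28, 2017.
The vessel departs: 11:00 Sep 28, 2017 + 5h10m = 16:10 Sep 28, 2017.
Customs clearance is granted: 16:10 Sep 28, 2017 + 13h = 05:10 Sep 29, 2017.
Comparing: last-mile delivery is completed at 05:15 Sep 29, 2017 vs customs clearance is granted at 05:10 Sep 29, 2017. Earlier: customs clearance is granted.

Customs clearance is granted — 05:10 on September 29, 2017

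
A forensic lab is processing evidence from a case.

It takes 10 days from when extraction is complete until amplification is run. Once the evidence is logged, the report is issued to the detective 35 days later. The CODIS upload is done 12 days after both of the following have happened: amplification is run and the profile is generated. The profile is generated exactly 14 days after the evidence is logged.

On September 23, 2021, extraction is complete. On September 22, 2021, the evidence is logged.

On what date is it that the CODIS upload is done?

October 18, 2021

Extraction is complete: Sep 23, 2021.
Amplification is run: Sep 23, 2021 + 10 days = Oct 3, 2021.
The evidence is logged: Sep 22, 2021.
The profile is generated: Sep 22, 2021 + 14 days = Oct 6, 2021.
Both prerequisites met — amplification is run (Oct 3, 2021), the profile is generated (Oct 6, 2021); the later is Oct 6, 2021.
The CODIS upload is done: Oct 6, 2021 + 12 days = Oct 18, 2021.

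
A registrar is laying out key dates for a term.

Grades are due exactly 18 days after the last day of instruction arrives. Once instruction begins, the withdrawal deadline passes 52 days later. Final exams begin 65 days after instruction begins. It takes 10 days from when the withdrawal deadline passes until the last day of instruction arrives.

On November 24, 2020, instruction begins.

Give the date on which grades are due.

Instruction begins: Nov 24, 2020.
The withdrawal deadline passes: Nov 24, 2020 + 52 days = Jan 15, 2021.
The last day of instruction arrives: Jan 15, 2021 + 10 days = Jan 25, 2021.
Grades are due: Jan 25, 2021 + 18 days = Feb 12, 2021.

February 12, 2021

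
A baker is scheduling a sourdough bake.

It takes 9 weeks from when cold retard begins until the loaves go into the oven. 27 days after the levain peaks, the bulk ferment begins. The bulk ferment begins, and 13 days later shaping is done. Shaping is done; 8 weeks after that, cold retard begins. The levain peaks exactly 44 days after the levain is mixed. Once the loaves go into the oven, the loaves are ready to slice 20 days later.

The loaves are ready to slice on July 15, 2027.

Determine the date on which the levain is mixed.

The loaves are ready to slice: Jul 15, 2027.
The loaves go into the oven: Jul 15, 2027 − 20 days = Jun 25, 2027.
Cold retard begins: Jun 25, 2027 − 9 weeks = Apr 23, 2027.
Shaping is done: Apr 23, 2027 − 8 weeks = Feb 26, 2027.
The bulk ferment begins: Feb 26, 2027 − 13 days = Feb 13, 2027.
The levain peaks: Feb 13, 2027 − 27 days = Jan 17, 2027.
The levain is mixed: Jan 17, 2027 − 44 days = Dec 4, 2026.

December 4, 2026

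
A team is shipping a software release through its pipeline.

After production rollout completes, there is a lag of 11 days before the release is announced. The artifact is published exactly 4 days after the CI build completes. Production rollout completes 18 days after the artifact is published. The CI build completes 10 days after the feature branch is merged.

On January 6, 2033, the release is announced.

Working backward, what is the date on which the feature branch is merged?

The release is announced: Jan 6, 2033.
Production rollout completes: Jan 6, 2033 − 11 days = Dec 26, 2032.
The artifact is published: Dec 26, 2032 − 18 days = Dec 8, 2032.
The CI build completes: Dec 8, 2032 − 4 days = Dec 4, 2032.
The feature branch is merged: Dec 4, 2032 − 10 days = Nov 24, 2032.

November 24, 2032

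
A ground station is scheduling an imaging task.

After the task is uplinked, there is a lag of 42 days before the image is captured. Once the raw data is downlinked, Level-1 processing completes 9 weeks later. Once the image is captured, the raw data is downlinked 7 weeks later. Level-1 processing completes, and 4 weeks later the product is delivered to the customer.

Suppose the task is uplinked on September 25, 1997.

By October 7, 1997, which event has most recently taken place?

The task is uplinked: Sep 25, 1997.
The image is captured: Sep 25, 1997 + 42 days = Nov 6, 1997.
The raw data is downlinked: Nov 6, 1997 + 7 weeks = Dec 25, 1997.
Level-1 processing completes: Dec 25, 1997 + 9 weeks = Feb 26, 1998.
The product is delivered to the customer: Feb 26, 1998 + 4 weeks = Mar 26, 1998.
Oct 7, 1997 falls between when the task is uplinked (Sep 25, 1997) and when the image is captured (Nov 6, 1997).

The task is uplinked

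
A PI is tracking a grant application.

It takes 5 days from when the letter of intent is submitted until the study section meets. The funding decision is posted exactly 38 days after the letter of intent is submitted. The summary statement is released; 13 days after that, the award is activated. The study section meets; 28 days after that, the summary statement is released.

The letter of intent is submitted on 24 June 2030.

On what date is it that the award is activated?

9 August 2030

The letter of intent is submitted: Jun 24, 2030.
The study section meets: Jun 24, 2030 + 5 days = Jun 29, 2030.
The summary statement is released: Jun 29, 2030 + 28 days = Jul 27, 2030.
The award is activated: Jul 27, 2030 + 13 days = Aug 9, 2030.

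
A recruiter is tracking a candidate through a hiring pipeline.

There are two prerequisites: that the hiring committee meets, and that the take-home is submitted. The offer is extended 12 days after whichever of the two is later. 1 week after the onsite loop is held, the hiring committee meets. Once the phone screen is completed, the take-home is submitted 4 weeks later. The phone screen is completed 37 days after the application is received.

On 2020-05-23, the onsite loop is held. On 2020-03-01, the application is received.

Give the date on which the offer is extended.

The onsite loop is held: May 23, 2020.
The hiring committee meets: May 23, 2020 + 1 week = May 30, 2020.
The application is received: Mar 1, 2020.
The phone screen is completed: Mar 1, 2020 + 37 days = Apr 7, 2020.
The take-home is submitted: Apr 7, 2020 + 4 weeks = May 5, 2020.
Both prerequisites met — the hiring committee meets (May 30, 2020), the take-home is submitted (May 5, 2020); the later is May 30, 2020.
The offer is extended: May 30, 2020 + 12 days = Jun 11, 2020.

2020-06-11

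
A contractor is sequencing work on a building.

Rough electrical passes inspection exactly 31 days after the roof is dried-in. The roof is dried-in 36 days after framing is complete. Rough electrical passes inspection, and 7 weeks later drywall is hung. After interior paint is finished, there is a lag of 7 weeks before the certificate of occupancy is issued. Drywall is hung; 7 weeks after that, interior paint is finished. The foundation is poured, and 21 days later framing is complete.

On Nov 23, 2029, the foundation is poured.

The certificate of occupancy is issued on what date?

Jul 16, 2030

The foundation is poured: Nov 23, 2029.
Framing is complete: Nov 23, 2029 + 21 days = Dec 14, 2029.
The roof is dried-in: Dec 14, 2029 + 36 days = Jan 19, 2030.
Rough electrical passes inspection: Jan 19, 2030 + 31 days = Feb 19, 2030.
Drywall is hung: Feb 19, 2030 + 7 weeks = Apr 9, 2030.
Interior paint is finished: Apr 9, 2030 + 7 weeks = May 28, 2030.
The certificate of occupancy is issued: May 28, 2030 + 7 weeks = Jul 16, 2030.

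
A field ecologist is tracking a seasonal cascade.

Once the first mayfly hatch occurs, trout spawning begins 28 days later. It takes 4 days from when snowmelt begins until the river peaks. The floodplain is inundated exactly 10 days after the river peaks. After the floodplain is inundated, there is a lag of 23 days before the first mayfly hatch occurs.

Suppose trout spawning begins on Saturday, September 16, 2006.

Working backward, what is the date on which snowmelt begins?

Thursday, July 13, 2006

Trout spawning begins: Sep 16, 2006.
The first mayfly hatch occurs: Sep 16, 2006 − 28 days = Aug 19, 2006.
The floodplain is inundated: Aug 19, 2006 − 23 days = Jul 27, 2006.
The river peaks: Jul 27, 2006 − 10 days = Jul 17, 2006.
Snowmelt begins: Jul 17, 2006 − 4 days = Jul 13, 2006.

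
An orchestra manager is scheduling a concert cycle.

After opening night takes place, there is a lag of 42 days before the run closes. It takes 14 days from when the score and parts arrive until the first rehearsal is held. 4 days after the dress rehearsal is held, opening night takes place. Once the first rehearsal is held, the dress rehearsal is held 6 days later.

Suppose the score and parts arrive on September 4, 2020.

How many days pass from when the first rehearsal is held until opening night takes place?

Causal path: the first rehearsal is held → the dress rehearsal is held → opening night takes place.
Total delay along the path: 6 + 4 = 10 days.

10 days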